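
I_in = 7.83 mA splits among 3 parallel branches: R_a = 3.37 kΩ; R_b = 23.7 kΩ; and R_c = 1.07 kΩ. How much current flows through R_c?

I ≈ 5.75 mA

Total conductance ΣG = 1/3.37 + 1/23.7 + 1/1.07 = 1.274 (units of 1/kΩ).
R_c takes the fraction G_k/ΣG = 0.9346/1.274 = 0.7339, so I = 7.83 × 0.7339 = 5.746 mA.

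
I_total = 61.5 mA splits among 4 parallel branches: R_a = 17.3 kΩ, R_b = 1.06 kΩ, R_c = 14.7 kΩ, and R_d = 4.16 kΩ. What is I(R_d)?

I ≈ 11.3 mA

ΣG = 1/17.3 + 1/1.06 + 1/14.7 + 1/4.16 = 1.310.
By the current-divider rule, I = I_total · G_k/ΣG = 61.5 × 0.1836 = 11.29 mA.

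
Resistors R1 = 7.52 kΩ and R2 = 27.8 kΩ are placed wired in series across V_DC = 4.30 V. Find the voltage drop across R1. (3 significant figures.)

ΣR = 7.52 + 27.8 = 35.32 kΩ.
V = V_DC · R/ΣR = 4.30 × 0.2129 = 0.9155 V.

V ≈ 0.916 V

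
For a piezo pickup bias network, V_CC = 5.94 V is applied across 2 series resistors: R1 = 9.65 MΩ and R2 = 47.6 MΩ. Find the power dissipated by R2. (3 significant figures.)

Series current I = V_CC/ΣR = 5.94/57.25 = 0.1038 µA.
P = I²R = 0.01077 × 47.6 = 0.5124 µW.

P ≈ 0.512 µW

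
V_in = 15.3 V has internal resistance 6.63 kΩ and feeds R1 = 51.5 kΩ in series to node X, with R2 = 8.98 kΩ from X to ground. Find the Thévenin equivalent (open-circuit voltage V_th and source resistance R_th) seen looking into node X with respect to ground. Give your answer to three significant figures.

R1' = 6.63 + 51.5 = 58.13 kΩ (source resistance + R1).
With X open, the divider is unloaded: V_th = 15.3 × 8.98/67.11 = 2.047 V.
With V_in suppressed (replaced by a short), R_th = R1' ‖ R2 = (58.13 × 8.98)/(58.13 + 8.98) = 7.778 kΩ.

V_th ≈ 2.05 V, R_th ≈ 7.78 kΩ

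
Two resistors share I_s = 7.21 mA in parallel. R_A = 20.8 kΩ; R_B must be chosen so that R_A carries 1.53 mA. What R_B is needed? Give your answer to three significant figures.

In a two-way split, I_A/I_s = R_B/(R_A + R_B).
With f = 0.2122, R_B = R_A · f/(1−f) = 20.8 × 0.2694 = 5.603 kΩ.

R_B ≈ 5.60 kΩ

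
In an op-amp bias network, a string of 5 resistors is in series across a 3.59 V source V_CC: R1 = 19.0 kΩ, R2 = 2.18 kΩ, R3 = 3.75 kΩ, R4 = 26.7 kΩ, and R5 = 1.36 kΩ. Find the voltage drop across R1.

Total series resistance ΣR = 19.0 + 2.18 + 3.75 + 26.7 + 1.36 = 52.99 kΩ.
Voltage divider: V = V_CC · (19.00 / 52.99) = 3.59 × 0.3586 = 1.287 V.

V ≈ 1.29 V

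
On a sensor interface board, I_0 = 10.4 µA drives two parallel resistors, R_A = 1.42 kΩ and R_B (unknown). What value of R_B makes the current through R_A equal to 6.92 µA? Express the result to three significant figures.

R_B ≈ 2.82 kΩ

The fraction through R_A equals R_B/(R_A+R_B).
6.92/10.4 = R_B/(R_A + R_B) → R_B = R_A · (0.6654)/(1 − 0.6654) = 1.42 × 1.989 = 2.824 kΩ.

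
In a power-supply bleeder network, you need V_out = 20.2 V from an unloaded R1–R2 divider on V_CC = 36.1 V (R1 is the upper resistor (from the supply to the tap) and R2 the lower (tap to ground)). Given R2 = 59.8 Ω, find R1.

R1 ≈ 47.1 Ω

The divider ratio is R2/(R1+R2) = 20.2/36.1 = 0.5596.
R1 = R2·(1/k − 1) = 59.8 × 0.7871 = 47.07 Ω.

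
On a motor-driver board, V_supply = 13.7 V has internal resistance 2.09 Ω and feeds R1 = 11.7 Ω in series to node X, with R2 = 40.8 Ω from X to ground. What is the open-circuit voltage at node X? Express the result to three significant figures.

V_th ≈ 10.2 V

R1' = 2.09 + 11.7 = 13.79 Ω (source resistance + R1).
With X open, the divider is unloaded: V_th = 13.7 × 40.8/54.59 = 10.24 V.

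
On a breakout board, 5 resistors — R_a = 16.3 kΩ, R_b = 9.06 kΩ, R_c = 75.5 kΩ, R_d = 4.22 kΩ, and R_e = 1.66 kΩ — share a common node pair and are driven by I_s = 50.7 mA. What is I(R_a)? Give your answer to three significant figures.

I ≈ 3.04 mA

ΣG = 1/16.3 + 1/9.06 + 1/75.5 + 1/4.22 + 1/1.66 = 1.024.
By the current-divider rule, I = I_s · G_k/ΣG = 50.7 × 0.05989 = 3.037 mA.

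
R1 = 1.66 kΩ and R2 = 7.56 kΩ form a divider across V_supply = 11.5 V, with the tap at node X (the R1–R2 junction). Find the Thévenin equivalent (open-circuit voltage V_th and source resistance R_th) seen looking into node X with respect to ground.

With X open, the divider is unloaded: V_th = 11.5 × 7.56/9.220 = 9.430 V.
With V_supply suppressed (replaced by a short), R_th = R1 ‖ R2 = (1.660 × 7.56)/(1.660 + 7.56) = 1.361 kΩ.

V_th ≈ 9.43 V, R_th ≈ 1.36 kΩ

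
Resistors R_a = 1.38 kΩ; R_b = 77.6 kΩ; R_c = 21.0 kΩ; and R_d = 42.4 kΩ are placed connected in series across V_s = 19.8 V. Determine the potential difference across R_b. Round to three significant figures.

ΣR = 1.38 + 77.6 + 21.0 + 42.4 = 142.4 kΩ.
By the voltage-divider rule, V = 19.8 × 77.60/142.4 = 10.79 V.

V ≈ 10.8 V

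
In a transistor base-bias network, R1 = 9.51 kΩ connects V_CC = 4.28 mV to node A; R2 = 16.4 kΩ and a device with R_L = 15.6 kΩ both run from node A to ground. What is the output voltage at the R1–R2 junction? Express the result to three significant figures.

V_out ≈ 1.95 mV

R2 ‖ R_L = (16.4 × 15.6)/(16.4 + 15.6) = 7.995 kΩ.
Then V_out = V_CC · R2'/(R1 + R2') = 4.28 × 7.995/17.50 = 1.955 mV.
(Unloaded it would be 2.71 mV; the load pulls it down.)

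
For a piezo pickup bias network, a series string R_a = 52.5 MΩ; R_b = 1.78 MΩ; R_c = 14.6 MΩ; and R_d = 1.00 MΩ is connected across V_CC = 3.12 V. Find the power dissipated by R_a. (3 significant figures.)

P ≈ 0.105 µW

The common current is I = 3.12/69.88 = 0.04465 µA.
P(R_a) = I²·R_a = (0.04465)² × 52.5 = 0.1047 µW.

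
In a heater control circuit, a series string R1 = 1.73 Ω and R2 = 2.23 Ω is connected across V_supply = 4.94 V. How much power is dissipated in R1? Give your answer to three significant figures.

P ≈ 2.69 W

Series current I = V_supply/ΣR = 4.94/3.960 = 1.247 A.
V(R1) = I·R = 2.158 V; P = V·I = 2.158 × 1.247 = 2.692 W.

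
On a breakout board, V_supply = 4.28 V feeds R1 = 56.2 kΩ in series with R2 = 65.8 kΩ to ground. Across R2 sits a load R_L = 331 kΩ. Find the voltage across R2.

V_out ≈ 2.11 V

R2 ‖ R_L = (65.8 × 331)/(65.8 + 331) = 54.89 kΩ.
Voltage divider with the loaded lower leg: V_out = 4.28 × 54.89/(56.2 + 54.89) = 4.28 × 0.4941 = 2.115 V.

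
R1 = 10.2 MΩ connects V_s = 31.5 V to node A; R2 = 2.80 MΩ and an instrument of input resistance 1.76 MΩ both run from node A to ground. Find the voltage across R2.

First combine the lower leg with the load: R2 ‖ R_L = 1.081 MΩ.
Now apply the divider: V_out = 31.5 × 0.09580 = 3.018 V.
(Unloaded it would be 6.78 V; the load pulls it down.)

V_out ≈ 3.02 V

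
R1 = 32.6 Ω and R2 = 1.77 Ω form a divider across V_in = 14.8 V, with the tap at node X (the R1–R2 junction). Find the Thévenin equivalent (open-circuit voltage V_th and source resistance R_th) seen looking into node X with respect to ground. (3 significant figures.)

V_th ≈ 0.762 V, R_th ≈ 1.68 Ω

V_th is the unloaded tap voltage: V_in · R2/(R1+R2) = 14.8 × 0.05150 = 0.7622 V.
With V_in suppressed (replaced by a short), R_th = R1 ‖ R2 = (32.60 × 1.77)/(32.60 + 1.77) = 1.679 Ω.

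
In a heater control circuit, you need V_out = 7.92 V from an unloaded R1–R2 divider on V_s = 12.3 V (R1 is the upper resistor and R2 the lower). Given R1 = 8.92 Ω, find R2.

R2 ≈ 16.1 Ω

V_out/V_s = R2/(R1+R2) = 0.6439.
So R2 = R1 · V_out/(V_s − V_out) = 8.92 × 7.92/(12.3 − 7.92) = 8.92 × 1.808 = 16.13 Ω.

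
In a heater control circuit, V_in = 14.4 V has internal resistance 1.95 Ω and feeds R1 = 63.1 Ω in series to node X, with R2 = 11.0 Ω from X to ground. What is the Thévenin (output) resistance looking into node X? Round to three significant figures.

R1' = 1.95 + 63.1 = 65.05 Ω (source resistance + R1).
Looking into X with the source shorted: R_th = R1'·R2/(R1'+R2) = 65.05 × 11.0/76.05 = 9.409 Ω.

R_th ≈ 9.41 Ω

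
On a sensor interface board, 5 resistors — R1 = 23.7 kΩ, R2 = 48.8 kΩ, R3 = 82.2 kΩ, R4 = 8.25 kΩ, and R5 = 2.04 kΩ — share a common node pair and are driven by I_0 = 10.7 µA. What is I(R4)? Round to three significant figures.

I ≈ 1.89 µA

Conductances: ΣG = 1/23.7 + 1/48.8 + 1/82.2 + 1/8.25 + 1/2.04 = 0.6863 (1/kΩ).
Current divider: I(R4) = I_0 · G_k/ΣG = 10.7 × (0.1212/0.6863) = 10.7 × 0.1766 = 1.890 µA.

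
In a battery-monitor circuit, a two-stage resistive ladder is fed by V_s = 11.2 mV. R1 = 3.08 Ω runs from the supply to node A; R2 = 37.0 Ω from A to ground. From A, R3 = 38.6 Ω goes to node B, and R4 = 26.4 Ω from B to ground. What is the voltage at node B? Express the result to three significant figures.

Looking into the second stage from A: R3 + R4 = 65.00 Ω appears in parallel with R2.
Effective lower resistance at A: R2 ‖ 65.00 = 23.58 Ω.
So V_A = 11.2 × 0.8845 = 9.906 mV.
V_B = V_A × 0.4062 = 4.023 mV.

V_B ≈ 4.02 mV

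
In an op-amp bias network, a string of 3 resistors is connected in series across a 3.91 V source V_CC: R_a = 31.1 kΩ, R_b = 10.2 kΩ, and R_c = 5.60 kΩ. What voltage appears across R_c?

V ≈ 0.467 V

Series total: ΣR = 31.1 + 10.2 + 5.60 = 46.90 kΩ.
V = V_CC · R/ΣR = 3.91 × 0.1194 = 0.4669 V.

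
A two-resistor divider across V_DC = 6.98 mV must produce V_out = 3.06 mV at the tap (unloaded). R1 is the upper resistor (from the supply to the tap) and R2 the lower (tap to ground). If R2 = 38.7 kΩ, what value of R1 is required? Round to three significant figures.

V_out/V_DC = R2/(R1+R2) = 0.4384.
So R1 = R2 · (V_DC/V_out − 1) = 38.7 × (6.98/3.06 − 1) = 38.7 × 1.281 = 49.58 kΩ.

R1 ≈ 49.6 kΩ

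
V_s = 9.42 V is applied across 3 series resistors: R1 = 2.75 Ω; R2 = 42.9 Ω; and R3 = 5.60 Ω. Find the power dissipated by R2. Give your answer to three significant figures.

Series current I = V_s/ΣR = 9.42/51.25 = 0.1838 A.
P = I²R = 0.03378 × 42.9 = 1.449 W.

P ≈ 1.45 W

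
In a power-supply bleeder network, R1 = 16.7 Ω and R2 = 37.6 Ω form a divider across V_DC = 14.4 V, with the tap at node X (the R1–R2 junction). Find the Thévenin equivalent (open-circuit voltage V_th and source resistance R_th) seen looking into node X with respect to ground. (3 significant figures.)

V_th ≈ 9.97 V, R_th ≈ 11.6 Ω

With X open, the divider is unloaded: V_th = 14.4 × 37.6/54.30 = 9.971 V.
Zeroing V_DC shorts the top of R1 to ground, so R_th = R1 ‖ R2 = 11.56 Ω.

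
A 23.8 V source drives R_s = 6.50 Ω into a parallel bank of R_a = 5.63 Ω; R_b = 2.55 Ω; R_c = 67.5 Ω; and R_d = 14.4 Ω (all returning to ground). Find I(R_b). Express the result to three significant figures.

Combine the parallel branches: R_p = (1/5.63 + 1/2.55 + 1/67.5 + 1/14.4)⁻¹ = 1.529 Ω.
Node voltage V_A = V_supply · R_p/(R_s + R_p) = 23.8 × 0.1904 = 4.532 V.
Branch current I = V_A/R_b = 4.532/2.55 = 1.777 A.

I ≈ 1.78 A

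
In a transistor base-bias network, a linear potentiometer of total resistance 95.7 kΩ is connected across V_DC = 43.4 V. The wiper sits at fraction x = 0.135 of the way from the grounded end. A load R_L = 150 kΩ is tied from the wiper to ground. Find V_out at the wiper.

V_out ≈ 5.45 V

Split the track: R_lower = x·R_p = 12.92 kΩ, R_upper = (1−x)·R_p = 82.78 kΩ.
Lower segment in parallel with the load: 12.92 ‖ 150 = 11.89 kΩ.
Loaded-divider output: V_out = 43.4 × 0.1256 = 5.453 V.
(Unloaded: V_out = x·V_DC = 5.86 V.)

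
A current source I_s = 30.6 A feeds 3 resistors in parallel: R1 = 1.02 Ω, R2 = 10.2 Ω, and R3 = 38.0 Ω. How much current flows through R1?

Conductances: ΣG = 1/1.02 + 1/10.2 + 1/38.0 = 1.105 (1/Ω).
By the current-divider rule, I = I_s · G_k/ΣG = 30.6 × 0.8874 = 27.16 A.

I ≈ 27.2 A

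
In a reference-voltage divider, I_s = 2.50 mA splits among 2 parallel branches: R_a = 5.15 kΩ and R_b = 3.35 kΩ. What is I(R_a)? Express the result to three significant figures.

I ≈ 0.985 mA

With just two branches, the current splits inversely with resistance.
I(R_a) = 2.50 × 3.35/(5.15 + 3.35) = 2.50 × 0.3941 = 0.9853 mA.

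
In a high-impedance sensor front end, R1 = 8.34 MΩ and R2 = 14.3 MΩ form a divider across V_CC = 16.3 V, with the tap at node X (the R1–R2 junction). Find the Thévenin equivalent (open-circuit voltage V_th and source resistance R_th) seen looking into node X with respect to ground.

V_th ≈ 10.3 V, R_th ≈ 5.27 MΩ

With X open, the divider is unloaded: V_th = 16.3 × 14.3/22.64 = 10.30 V.
With V_CC suppressed (replaced by a short), R_th = R1 ‖ R2 = (8.340 × 14.3)/(8.340 + 14.3) = 5.268 MΩ.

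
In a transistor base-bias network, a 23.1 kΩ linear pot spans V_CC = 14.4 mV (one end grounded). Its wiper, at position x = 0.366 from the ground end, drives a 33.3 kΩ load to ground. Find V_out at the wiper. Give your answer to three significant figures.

V_out ≈ 4.54 mV

Split the track: R_lower = x·R_p = 8.455 kΩ, R_upper = (1−x)·R_p = 14.65 kΩ.
R_L loads the lower segment: effective lower R = 6.743 kΩ.
Loaded-divider output: V_out = 14.4 × 0.3153 = 4.540 mV.
(Unloaded: V_out = x·V_CC = 5.27 mV.)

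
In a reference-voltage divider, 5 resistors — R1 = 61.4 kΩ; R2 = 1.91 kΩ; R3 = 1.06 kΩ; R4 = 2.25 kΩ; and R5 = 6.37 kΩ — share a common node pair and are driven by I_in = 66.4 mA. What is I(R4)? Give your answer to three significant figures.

I ≈ 14.2 mA

Conductances: ΣG = 1/61.4 + 1/1.91 + 1/1.06 + 1/2.25 + 1/6.37 = 2.085 (1/kΩ).
Current divider: I(R4) = I_in · G_k/ΣG = 66.4 × (0.4444/2.085) = 66.4 × 0.2132 = 14.16 mA.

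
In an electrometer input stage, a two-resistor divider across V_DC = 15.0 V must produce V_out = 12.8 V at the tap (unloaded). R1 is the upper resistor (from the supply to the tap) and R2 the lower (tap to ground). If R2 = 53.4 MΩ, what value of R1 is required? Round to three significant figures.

V_out/V_DC = R2/(R1+R2) = 0.8533.
Rearranging, R1 = R2·(1−k)/k = 53.4 × 0.1719 = 9.178 MΩ.

R1 ≈ 9.18 MΩ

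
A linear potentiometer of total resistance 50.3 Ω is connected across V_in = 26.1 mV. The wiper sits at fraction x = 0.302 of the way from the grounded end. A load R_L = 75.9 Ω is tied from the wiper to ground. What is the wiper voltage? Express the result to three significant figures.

The pot divides into 35.11 Ω above the wiper and 15.19 Ω below.
R_L loads the lower segment: effective lower R = 12.66 Ω.
V_out = 26.1 × 12.66/(35.11 + 12.66) = 6.916 mV.

V_out ≈ 6.92 mV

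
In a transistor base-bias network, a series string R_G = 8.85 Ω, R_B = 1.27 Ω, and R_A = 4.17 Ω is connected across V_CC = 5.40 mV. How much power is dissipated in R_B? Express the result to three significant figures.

P ≈ 0.181 µW

Series current I = V_CC/ΣR = 5.40/14.29 = 0.3779 mA.
V(R_B) = I·R = 0.4799 mV; P = V·I = 0.4799 × 0.3779 = 0.1814 µW.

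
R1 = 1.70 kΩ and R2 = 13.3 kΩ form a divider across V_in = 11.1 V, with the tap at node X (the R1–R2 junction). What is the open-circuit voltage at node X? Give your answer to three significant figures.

V_th is the unloaded tap voltage: V_in · R2/(R1+R2) = 11.1 × 0.8867 = 9.842 V.

V_th ≈ 9.84 V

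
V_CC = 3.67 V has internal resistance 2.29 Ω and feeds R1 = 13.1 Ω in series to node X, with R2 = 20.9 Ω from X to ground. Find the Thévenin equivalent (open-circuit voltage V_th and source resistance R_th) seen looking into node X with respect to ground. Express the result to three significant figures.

R1' = 2.29 + 13.1 = 15.39 Ω (source resistance + R1).
Open-circuit (no load on X): V_th = V_CC · R2/(R1' + R2) = 3.67 × 20.9/(15.39 + 20.9) = 2.114 V.
With V_CC suppressed (replaced by a short), R_th = R1' ‖ R2 = (15.39 × 20.9)/(15.39 + 20.9) = 8.863 Ω.

V_th ≈ 2.11 V, R_th ≈ 8.86 Ω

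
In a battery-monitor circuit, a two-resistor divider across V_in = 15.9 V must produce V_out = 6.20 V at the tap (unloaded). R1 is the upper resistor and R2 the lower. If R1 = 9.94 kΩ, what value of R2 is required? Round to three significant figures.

V_out/V_in = R2/(R1+R2) = 0.3899.
So R2 = R1 · V_out/(V_in − V_out) = 9.94 × 6.20/(15.9 − 6.20) = 9.94 × 0.6392 = 6.353 kΩ.

R2 ≈ 6.35 kΩ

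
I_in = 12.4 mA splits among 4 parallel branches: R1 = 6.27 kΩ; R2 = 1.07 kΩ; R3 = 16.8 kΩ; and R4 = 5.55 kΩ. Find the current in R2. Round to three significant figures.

Total conductance ΣG = 1/6.27 + 1/1.07 + 1/16.8 + 1/5.55 = 1.334 (units of 1/kΩ).
Current divider: I(R2) = I_in · G_k/ΣG = 12.4 × (0.9346/1.334) = 12.4 × 0.7007 = 8.689 mA.

I ≈ 8.69 mA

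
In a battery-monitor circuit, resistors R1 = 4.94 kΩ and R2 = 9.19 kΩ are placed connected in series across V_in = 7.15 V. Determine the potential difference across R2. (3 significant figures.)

Series total: ΣR = 4.94 + 9.19 = 14.13 kΩ.
V = V_in · R/ΣR = 7.15 × 0.6504 = 4.650 V.

V ≈ 4.65 V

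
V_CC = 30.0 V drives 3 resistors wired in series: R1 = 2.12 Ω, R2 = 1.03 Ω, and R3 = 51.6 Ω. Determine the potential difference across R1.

V ≈ 1.16 V

Series total: ΣR = 2.12 + 1.03 + 51.6 = 54.75 Ω.
By the voltage-divider rule, V = 30.0 × 2.120/54.75 = 1.162 V.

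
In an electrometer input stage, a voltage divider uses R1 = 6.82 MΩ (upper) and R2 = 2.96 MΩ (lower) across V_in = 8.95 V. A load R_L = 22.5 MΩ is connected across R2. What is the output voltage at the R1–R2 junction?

First combine the lower leg with the load: R2 ‖ R_L = 2.616 MΩ.
Then V_out = V_in · R2'/(R1 + R2') = 8.95 × 2.616/9.436 = 2.481 V.
(Unloaded it would be 2.71 V; the load pulls it down.)

V_out ≈ 2.48 V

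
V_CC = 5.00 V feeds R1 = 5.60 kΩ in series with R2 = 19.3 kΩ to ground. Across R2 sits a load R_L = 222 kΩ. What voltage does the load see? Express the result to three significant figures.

V_out ≈ 3.80 V

First combine the lower leg with the load: R2 ‖ R_L = 17.76 kΩ.
Voltage divider with the loaded lower leg: V_out = 5.00 × 17.76/(5.60 + 17.76) = 5.00 × 0.7602 = 3.801 V.
(Unloaded it would be 3.88 V; the load pulls it down.)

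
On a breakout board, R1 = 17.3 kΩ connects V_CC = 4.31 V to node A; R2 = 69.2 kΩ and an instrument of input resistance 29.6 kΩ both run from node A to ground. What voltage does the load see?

The load sits in parallel with R2, giving an effective lower resistance R2' = R2·R_L/(R2+R_L) = 20.73 kΩ.
Now apply the divider: V_out = 4.31 × 0.5451 = 2.349 V.

V_out ≈ 2.35 V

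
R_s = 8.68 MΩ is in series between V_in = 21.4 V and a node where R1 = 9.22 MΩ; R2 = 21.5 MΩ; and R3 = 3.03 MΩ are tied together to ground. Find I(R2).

I ≈ 0.191 µA

Combine the parallel branches: R_p = (1/9.22 + 1/21.5 + 1/3.03)⁻¹ = 2.062 MΩ.
Node voltage V_A = V_in · R_p/(R_s + R_p) = 21.4 × 0.1919 = 4.108 V.
I(R2) = V_A / R2 = 4.108/21.5 = 0.1911 µA.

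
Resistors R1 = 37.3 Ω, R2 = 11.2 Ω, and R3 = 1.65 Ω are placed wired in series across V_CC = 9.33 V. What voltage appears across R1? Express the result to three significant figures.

ΣR = 37.3 + 11.2 + 1.65 = 50.15 Ω.
Voltage divider: V = V_CC · (37.30 / 50.15) = 9.33 × 0.7438 = 6.939 V.

V ≈ 6.94 V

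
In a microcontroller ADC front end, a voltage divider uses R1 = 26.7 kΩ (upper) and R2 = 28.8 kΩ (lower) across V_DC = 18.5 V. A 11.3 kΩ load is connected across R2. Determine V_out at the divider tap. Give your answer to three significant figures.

First combine the lower leg with the load: R2 ‖ R_L = 8.116 kΩ.
Now apply the divider: V_out = 18.5 × 0.2331 = 4.312 V.
(Unloaded it would be 9.60 V; the load pulls it down.)

V_out ≈ 4.31 V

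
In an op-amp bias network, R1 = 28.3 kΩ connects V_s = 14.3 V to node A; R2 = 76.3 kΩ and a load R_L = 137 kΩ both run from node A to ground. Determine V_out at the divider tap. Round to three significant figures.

V_out ≈ 9.07 V

First combine the lower leg with the load: R2 ‖ R_L = 49.01 kΩ.
Then V_out = V_s · R2'/(R1 + R2') = 14.3 × 49.01/77.31 = 9.065 V.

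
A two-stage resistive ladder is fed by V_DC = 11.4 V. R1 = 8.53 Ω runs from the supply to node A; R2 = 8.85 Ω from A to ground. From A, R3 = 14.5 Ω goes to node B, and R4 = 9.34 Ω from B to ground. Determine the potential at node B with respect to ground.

The second stage (R3 + R4 = 23.84 Ω) loads node A in parallel with R2.
Effective lower resistance at A: R2 ‖ 23.84 = 6.454 Ω.
V_A = 11.4 × 6.454/(8.53 + 6.454) = 4.910 V.
Then the unloaded second divider: V_B = V_A × R4/(R3+R4) = 4.910 × 0.3918 = 1.924 V.

V_B ≈ 1.92 V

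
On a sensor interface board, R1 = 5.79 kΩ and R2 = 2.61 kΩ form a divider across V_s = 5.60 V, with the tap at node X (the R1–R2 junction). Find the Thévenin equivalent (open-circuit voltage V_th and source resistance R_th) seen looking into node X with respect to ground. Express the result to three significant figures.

V_th ≈ 1.74 V, R_th ≈ 1.80 kΩ

V_th is the unloaded tap voltage: V_s · R2/(R1+R2) = 5.60 × 0.3107 = 1.740 V.
Looking into X with the source shorted: R_th = R1·R2/(R1+R2) = 5.790 × 2.61/8.400 = 1.799 kΩ.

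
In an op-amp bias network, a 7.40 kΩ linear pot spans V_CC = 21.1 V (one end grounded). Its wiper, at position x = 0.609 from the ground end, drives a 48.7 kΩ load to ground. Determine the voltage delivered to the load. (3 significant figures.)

V_out ≈ 12.4 V

Lower segment x·R_p = 4.507 kΩ; upper segment (1−x)·R_p = 2.893 kΩ.
(x·R_p) ‖ R_L = 4.125 kΩ.
Then V_out = V_CC · 4.125/(2.893 + 4.125) = 12.40 V.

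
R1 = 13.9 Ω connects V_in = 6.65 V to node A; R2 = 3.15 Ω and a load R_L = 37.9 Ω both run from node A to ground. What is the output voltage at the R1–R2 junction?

The load sits in parallel with R2, giving an effective lower resistance R2' = R2·R_L/(R2+R_L) = 2.908 Ω.
Then V_out = V_in · R2'/(R1 + R2') = 6.65 × 2.908/16.81 = 1.151 V.
(Unloaded it would be 1.23 V; the load pulls it down.)

V_out ≈ 1.15 V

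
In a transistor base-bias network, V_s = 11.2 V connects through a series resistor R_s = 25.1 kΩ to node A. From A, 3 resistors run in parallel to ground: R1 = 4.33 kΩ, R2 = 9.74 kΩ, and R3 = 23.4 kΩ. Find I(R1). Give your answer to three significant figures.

Equivalent of the parallel group: R_p = 2.657 kΩ.
Node voltage V_A = V_s · R_p/(R_s + R_p) = 11.2 × 0.09573 = 1.072 V.
I(R1) = V_A / R1 = 1.072/4.33 = 0.2476 mA.

I ≈ 0.248 mA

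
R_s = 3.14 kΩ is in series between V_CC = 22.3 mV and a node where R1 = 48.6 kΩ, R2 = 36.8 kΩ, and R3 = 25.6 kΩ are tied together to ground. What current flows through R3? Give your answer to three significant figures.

Parallel bank: R_p = 1/(1/48.6 + 1/36.8 + 1/25.6) = 11.52 kΩ.
V_A = 22.3 × 11.52/14.66 = 17.52 mV.
I(R3) = V_A / R3 = 17.52/25.6 = 0.6845 µA.

I ≈ 0.685 µA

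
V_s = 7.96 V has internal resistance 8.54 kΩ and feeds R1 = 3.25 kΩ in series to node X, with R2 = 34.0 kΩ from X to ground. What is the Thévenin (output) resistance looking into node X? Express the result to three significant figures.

R1' = 8.54 + 3.25 = 11.79 kΩ (source resistance + R1).
With V_s suppressed (replaced by a short), R_th = R1' ‖ R2 = (11.79 × 34.0)/(11.79 + 34.0) = 8.754 kΩ.

R_th ≈ 8.75 kΩ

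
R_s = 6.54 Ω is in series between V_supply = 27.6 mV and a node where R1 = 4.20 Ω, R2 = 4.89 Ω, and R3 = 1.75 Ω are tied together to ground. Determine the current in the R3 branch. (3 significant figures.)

I ≈ 2.07 mA

Combine the parallel branches: R_p = (1/4.20 + 1/4.89 + 1/1.75)⁻¹ = 0.9862 Ω.
V_A by voltage divider: V_A = 27.6 × 0.9862/(6.54 + 0.9862) = 3.616 mV.
I(R3) = V_A / R3 = 3.616/1.75 = 2.067 mA.
(Check via current divider: I_total = 3.667 mA; share G_k/ΣG = 0.5635 → same result.)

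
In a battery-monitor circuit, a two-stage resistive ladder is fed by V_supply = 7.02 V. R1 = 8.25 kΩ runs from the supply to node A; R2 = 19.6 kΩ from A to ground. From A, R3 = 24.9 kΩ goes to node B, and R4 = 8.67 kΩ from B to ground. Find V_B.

Looking into the second stage from A: R3 + R4 = 33.57 kΩ appears in parallel with R2.
R2 ‖ (R3+R4) = 12.37 kΩ.
V_A = 7.02 × 12.37/(8.25 + 12.37) = 4.212 V.
Then the unloaded second divider: V_B = V_A × R4/(R3+R4) = 4.212 × 0.2583 = 1.088 V.

V_B ≈ 1.09 V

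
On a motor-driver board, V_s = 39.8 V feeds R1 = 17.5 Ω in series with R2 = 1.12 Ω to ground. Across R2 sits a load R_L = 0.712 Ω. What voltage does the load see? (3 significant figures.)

First combine the lower leg with the load: R2 ‖ R_L = 0.4353 Ω.
Now apply the divider: V_out = 39.8 × 0.02427 = 0.9659 V.

V_out ≈ 0.966 V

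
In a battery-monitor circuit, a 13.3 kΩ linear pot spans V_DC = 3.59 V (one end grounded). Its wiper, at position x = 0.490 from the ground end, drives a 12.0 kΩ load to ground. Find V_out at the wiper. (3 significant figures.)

Split the track: R_lower = x·R_p = 6.517 kΩ, R_upper = (1−x)·R_p = 6.783 kΩ.
Lower segment in parallel with the load: 6.517 ‖ 12.0 = 4.223 kΩ.
Then V_out = V_DC · 4.223/(6.783 + 4.223) = 1.378 V.

V_out ≈ 1.38 V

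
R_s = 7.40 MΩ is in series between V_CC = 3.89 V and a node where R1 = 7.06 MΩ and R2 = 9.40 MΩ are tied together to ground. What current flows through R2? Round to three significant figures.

I ≈ 0.146 µA

Equivalent of the parallel group: R_p = 4.032 MΩ.
Node voltage V_A = V_CC · R_p/(R_s + R_p) = 3.89 × 0.3527 = 1.372 V.
I(R2) = V_A / R2 = 1.372/9.40 = 0.1460 µA.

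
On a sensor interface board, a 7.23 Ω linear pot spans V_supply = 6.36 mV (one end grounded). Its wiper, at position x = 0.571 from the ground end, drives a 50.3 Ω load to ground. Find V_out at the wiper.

Split the track: R_lower = x·R_p = 4.128 Ω, R_upper = (1−x)·R_p = 3.102 Ω.
R_L loads the lower segment: effective lower R = 3.815 Ω.
V_out = 6.36 × 3.815/(3.102 + 3.815) = 3.508 mV.

V_out ≈ 3.51 mV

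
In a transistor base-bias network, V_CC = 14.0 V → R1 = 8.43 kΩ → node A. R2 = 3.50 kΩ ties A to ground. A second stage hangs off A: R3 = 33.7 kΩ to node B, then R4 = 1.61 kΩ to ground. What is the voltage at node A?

V_A ≈ 3.84 V

The second stage (R3 + R4 = 35.31 kΩ) loads node A in parallel with R2.
Effective lower resistance at A: R2 ‖ 35.31 = 3.184 kΩ.
V_A = 14.0 × 3.184/(8.43 + 3.184) = 3.838 V.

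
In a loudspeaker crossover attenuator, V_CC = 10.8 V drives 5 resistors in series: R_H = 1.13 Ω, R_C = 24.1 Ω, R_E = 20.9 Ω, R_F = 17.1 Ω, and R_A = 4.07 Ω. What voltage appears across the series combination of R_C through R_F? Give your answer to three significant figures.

V ≈ 9.97 V

Total series resistance ΣR = 1.13 + 24.1 + 20.9 + 17.1 + 4.07 = 67.30 Ω.
R_{R_C..R_F} = 24.1 + 20.9 + 17.1 = 62.10 Ω.
V = V_CC · R/ΣR = 10.8 × 0.9227 = 9.966 V.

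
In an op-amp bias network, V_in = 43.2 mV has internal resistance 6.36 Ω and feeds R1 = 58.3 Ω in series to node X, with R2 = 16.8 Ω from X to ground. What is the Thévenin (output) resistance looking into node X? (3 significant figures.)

R1' = 6.36 + 58.3 = 64.66 Ω (source resistance + R1).
Zeroing V_in shorts the top of R1' to ground, so R_th = R1' ‖ R2 = 13.34 Ω.

R_th ≈ 13.3 Ω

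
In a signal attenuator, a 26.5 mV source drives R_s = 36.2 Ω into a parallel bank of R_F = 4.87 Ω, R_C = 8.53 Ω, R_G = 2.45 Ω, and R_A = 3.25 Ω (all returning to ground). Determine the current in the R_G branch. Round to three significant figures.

Equivalent of the parallel group: R_p = 0.9630 Ω.
Node voltage V_A = V_s · R_p/(R_s + R_p) = 26.5 × 0.02591 = 0.6867 mV.
Branch current I = V_A/R_G = 0.6867/2.45 = 0.2803 mA.

I ≈ 0.280 mA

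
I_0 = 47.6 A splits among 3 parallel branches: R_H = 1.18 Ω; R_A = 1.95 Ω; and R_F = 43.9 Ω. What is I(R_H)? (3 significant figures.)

I ≈ 29.2 A

ΣG = 1/1.18 + 1/1.95 + 1/43.9 = 1.383.
Current divider: I(R_H) = I_0 · G_k/ΣG = 47.6 × (0.8475/1.383) = 47.6 × 0.6127 = 29.17 A.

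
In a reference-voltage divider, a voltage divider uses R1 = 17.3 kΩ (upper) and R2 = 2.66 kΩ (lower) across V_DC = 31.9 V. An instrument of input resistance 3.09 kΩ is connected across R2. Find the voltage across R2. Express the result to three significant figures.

First combine the lower leg with the load: R2 ‖ R_L = 1.429 kΩ.
Now apply the divider: V_out = 31.9 × 0.07632 = 2.435 V.
(Unloaded it would be 4.25 V; the load pulls it down.)

V_out ≈ 2.43 V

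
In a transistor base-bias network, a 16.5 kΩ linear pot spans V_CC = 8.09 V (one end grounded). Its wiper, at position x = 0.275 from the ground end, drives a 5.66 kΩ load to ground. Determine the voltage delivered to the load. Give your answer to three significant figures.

Lower segment x·R_p = 4.538 kΩ; upper segment (1−x)·R_p = 11.96 kΩ.
(x·R_p) ‖ R_L = 2.518 kΩ.
Then V_out = V_CC · 2.518/(11.96 + 2.518) = 1.407 V.
(Unloaded: V_out = x·V_CC = 2.22 V.)

V_out ≈ 1.41 V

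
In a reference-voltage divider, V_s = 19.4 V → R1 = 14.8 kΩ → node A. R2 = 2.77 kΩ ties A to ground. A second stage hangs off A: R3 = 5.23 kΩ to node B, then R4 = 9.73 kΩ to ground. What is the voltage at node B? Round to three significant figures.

Looking into the second stage from A: R3 + R4 = 14.96 kΩ appears in parallel with R2.
Effective lower resistance at A: R2 ‖ 14.96 = 2.337 kΩ.
V_A = 19.4 × 2.337/(14.8 + 2.337) = 2.646 V.
Stage 2 is unloaded, so V_B = V_A · R4/(R3+R4) = 2.646 × 9.73/14.96 = 1.721 V.

V_B ≈ 1.72 V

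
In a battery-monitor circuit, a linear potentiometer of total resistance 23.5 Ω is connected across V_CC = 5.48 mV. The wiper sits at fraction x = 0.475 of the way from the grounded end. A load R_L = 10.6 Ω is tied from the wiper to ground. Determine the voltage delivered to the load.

V_out ≈ 1.68 mV

Split the track: R_lower = x·R_p = 11.16 Ω, R_upper = (1−x)·R_p = 12.34 Ω.
(x·R_p) ‖ R_L = 5.437 Ω.
Then V_out = V_CC · 5.437/(12.34 + 5.437) = 1.676 mV.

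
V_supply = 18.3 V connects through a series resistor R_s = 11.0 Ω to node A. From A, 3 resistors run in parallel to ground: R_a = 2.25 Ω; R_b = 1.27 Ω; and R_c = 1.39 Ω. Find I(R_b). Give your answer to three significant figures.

I ≈ 0.641 A

Parallel bank: R_p = 1/(1/2.25 + 1/1.27 + 1/1.39) = 0.5125 Ω.
V_A by voltage divider: V_A = 18.3 × 0.5125/(11.0 + 0.5125) = 0.8146 V.
Branch current I = V_A/R_b = 0.8146/1.27 = 0.6414 A.
(Equivalently: I_total = 1.590 A, then current-divider fraction G_k/ΣG = 0.4035.)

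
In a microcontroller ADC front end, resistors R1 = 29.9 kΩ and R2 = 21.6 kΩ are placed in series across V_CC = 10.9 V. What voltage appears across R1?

V ≈ 6.33 V

Total series resistance ΣR = 29.9 + 21.6 = 51.50 kΩ.
V = V_CC · R/ΣR = 10.9 × 0.5806 = 6.328 V.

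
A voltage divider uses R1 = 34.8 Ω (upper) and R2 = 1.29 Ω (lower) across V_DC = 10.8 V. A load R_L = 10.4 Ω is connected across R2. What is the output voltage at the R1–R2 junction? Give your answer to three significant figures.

V_out ≈ 0.345 V

First combine the lower leg with the load: R2 ‖ R_L = 1.148 Ω.
Then V_out = V_DC · R2'/(R1 + R2') = 10.8 × 1.148/35.95 = 0.3448 V.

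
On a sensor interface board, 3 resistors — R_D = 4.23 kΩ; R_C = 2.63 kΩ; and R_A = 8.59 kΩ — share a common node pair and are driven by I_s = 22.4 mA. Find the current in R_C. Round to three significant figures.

Total conductance ΣG = 1/4.23 + 1/2.63 + 1/8.59 = 0.7330 (units of 1/kΩ).
By the current-divider rule, I = I_s · G_k/ΣG = 22.4 × 0.5187 = 11.62 mA.

I ≈ 11.6 mA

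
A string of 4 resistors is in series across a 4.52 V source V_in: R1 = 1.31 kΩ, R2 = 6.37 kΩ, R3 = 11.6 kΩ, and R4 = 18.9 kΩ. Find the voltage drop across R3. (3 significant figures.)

Series total: ΣR = 1.31 + 6.37 + 11.6 + 18.9 = 38.18 kΩ.
V = V_in · R/ΣR = 4.52 × 0.3038 = 1.373 V.

V ≈ 1.37 V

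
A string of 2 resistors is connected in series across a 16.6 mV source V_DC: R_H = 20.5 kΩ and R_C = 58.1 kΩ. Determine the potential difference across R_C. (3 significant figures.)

V ≈ 12.3 mV

Series total: ΣR = 20.5 + 58.1 = 78.60 kΩ.
Voltage divider: V = V_DC · (58.10 / 78.60) = 16.6 × 0.7392 = 12.27 mV.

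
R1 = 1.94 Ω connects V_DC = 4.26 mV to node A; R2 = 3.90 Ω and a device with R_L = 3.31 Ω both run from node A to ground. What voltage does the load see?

V_out ≈ 2.04 mV

First combine the lower leg with the load: R2 ‖ R_L = 1.790 Ω.
Then V_out = V_DC · R2'/(R1 + R2') = 4.26 × 1.790/3.730 = 2.045 mV.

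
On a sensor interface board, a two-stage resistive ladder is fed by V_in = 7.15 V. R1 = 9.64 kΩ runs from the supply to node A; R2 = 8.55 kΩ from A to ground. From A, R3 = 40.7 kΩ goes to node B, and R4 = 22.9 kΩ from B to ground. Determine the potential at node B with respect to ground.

V_B ≈ 1.13 V

Looking into the second stage from A: R3 + R4 = 63.60 kΩ appears in parallel with R2.
R2 ‖ (R3+R4) = 7.537 kΩ.
First divider: V_A = V_in · 7.537/(9.64 + 7.537) = 3.137 V.
Then the unloaded second divider: V_B = V_A × R4/(R3+R4) = 3.137 × 0.3601 = 1.130 V.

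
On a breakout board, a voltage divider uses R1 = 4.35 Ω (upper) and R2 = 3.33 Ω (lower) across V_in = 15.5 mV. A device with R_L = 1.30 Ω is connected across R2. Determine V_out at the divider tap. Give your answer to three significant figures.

The load sits in parallel with R2, giving an effective lower resistance R2' = R2·R_L/(R2+R_L) = 0.9350 Ω.
Then V_out = V_in · R2'/(R1 + R2') = 15.5 × 0.9350/5.285 = 2.742 mV.

V_out ≈ 2.74 mV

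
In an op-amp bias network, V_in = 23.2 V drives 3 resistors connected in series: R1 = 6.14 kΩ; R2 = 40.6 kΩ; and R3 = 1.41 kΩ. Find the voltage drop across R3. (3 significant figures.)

V ≈ 0.679 V

ΣR = 6.14 + 40.6 + 1.41 = 48.15 kΩ.
V = V_in · R/ΣR = 23.2 × 0.02928 = 0.6794 V.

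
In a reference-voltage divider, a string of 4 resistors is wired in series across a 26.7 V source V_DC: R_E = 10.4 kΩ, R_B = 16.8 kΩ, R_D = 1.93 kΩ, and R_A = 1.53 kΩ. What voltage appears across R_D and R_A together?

V ≈ 3.01 V

Series total: ΣR = 10.4 + 16.8 + 1.93 + 1.53 = 30.66 kΩ.
R_{R_D..R_A} = 1.93 + 1.53 = 3.460 kΩ.
Voltage divider: V = V_DC · (3.460 / 30.66) = 26.7 × 0.1129 = 3.013 V.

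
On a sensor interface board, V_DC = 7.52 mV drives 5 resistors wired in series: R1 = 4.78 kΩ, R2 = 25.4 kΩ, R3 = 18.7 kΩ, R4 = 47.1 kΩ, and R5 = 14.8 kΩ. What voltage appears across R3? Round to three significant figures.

Series total: ΣR = 4.78 + 25.4 + 18.7 + 47.1 + 14.8 = 110.8 kΩ.
Voltage divider: V = V_DC · (18.70 / 110.8) = 7.52 × 0.1688 = 1.269 mV.

V ≈ 1.27 mV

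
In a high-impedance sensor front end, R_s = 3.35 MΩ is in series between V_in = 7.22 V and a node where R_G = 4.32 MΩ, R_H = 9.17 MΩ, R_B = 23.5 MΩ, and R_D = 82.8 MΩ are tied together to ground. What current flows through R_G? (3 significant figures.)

I ≈ 0.719 µA

Equivalent of the parallel group: R_p = 2.531 MΩ.
V_A = 7.22 × 2.531/5.881 = 3.107 V.
I(R_G) = V_A / R_G = 3.107/4.32 = 0.7192 µA.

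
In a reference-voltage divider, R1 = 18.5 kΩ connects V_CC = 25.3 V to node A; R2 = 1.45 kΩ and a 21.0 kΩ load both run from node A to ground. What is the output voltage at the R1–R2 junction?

V_out ≈ 1.73 V

R2 ‖ R_L = (1.45 × 21.0)/(1.45 + 21.0) = 1.356 kΩ.
Voltage divider with the loaded lower leg: V_out = 25.3 × 1.356/(18.5 + 1.356) = 25.3 × 0.06831 = 1.728 V.
(Unloaded it would be 1.84 V; the load pulls it down.)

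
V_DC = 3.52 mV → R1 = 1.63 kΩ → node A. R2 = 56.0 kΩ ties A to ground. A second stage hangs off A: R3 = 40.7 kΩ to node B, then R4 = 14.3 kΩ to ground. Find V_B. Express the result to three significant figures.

V_B ≈ 0.864 mV

Node A sees R2 in parallel with the series input of stage 2, R3 + R4 = 55.00 kΩ.
R2 ‖ (R3+R4) = 27.75 kΩ.
V_A = 3.52 × 27.75/(1.63 + 27.75) = 3.325 mV.
V_B = V_A × 0.2600 = 0.8644 mV.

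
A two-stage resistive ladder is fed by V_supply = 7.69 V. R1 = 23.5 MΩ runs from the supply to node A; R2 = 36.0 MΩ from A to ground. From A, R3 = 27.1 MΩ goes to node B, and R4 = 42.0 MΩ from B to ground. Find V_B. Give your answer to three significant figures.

V_B ≈ 2.35 V

The second stage (R3 + R4 = 69.10 MΩ) loads node A in parallel with R2.
Effective lower resistance at A: R2 ‖ 69.10 = 23.67 MΩ.
V_A = 7.69 × 23.67/(23.5 + 23.67) = 3.859 V.
V_B = V_A × 0.6078 = 2.345 V.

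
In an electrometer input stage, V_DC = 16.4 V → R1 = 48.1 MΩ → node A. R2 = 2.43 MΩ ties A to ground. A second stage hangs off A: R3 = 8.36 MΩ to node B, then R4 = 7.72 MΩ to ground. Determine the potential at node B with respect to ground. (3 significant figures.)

The second stage (R3 + R4 = 16.08 MΩ) loads node A in parallel with R2.
R2 ‖ (R3+R4) = 2.111 MΩ.
So V_A = 16.4 × 0.04204 = 0.6895 V.
V_B = V_A × 0.4801 = 0.3310 V.

V_B ≈ 0.331 V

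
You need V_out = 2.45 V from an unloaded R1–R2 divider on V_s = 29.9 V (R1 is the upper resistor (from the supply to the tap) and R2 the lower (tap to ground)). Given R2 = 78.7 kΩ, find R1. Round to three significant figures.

The divider ratio is R2/(R1+R2) = 2.45/29.9 = 0.08194.
Rearranging, R1 = R2·(1−k)/k = 78.7 × 11.20 = 881.8 kΩ.

R1 ≈ 882 kΩ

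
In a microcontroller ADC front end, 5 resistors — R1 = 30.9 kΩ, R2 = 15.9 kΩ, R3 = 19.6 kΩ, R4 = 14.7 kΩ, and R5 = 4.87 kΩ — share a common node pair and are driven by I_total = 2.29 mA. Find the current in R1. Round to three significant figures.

I ≈ 0.177 mA

Total conductance ΣG = 1/30.9 + 1/15.9 + 1/19.6 + 1/14.7 + 1/4.87 = 0.4196 (units of 1/kΩ).
By the current-divider rule, I = I_total · G_k/ΣG = 2.29 × 0.07712 = 0.1766 mA.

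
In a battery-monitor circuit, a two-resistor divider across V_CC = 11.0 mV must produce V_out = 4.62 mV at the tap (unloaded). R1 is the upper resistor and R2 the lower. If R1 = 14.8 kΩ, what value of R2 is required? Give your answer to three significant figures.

R2 ≈ 10.7 kΩ

The divider ratio is R2/(R1+R2) = 4.62/11.0 = 0.4200.
R2 = R1 · 0.4200/(1 − 0.4200) = 10.72 kΩ.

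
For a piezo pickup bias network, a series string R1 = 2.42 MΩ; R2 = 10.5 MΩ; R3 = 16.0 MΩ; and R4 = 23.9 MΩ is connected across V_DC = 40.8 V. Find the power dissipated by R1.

P ≈ 1.44 µW

The common current is I = 40.8/52.82 = 0.7724 µA.
P = I²R = 0.5967 × 2.42 = 1.444 µW.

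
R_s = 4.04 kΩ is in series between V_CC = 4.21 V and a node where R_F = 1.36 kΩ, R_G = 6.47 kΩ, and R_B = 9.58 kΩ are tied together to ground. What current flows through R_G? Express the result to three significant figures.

Equivalent of the parallel group: R_p = 1.006 kΩ.
Node voltage V_A = V_CC · R_p/(R_s + R_p) = 4.21 × 0.1993 = 0.8392 V.
I(R_G) = V_A / R_G = 0.8392/6.47 = 0.1297 mA.

I ≈ 0.130 mA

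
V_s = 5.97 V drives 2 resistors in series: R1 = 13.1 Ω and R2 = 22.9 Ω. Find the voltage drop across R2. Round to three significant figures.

ΣR = 13.1 + 22.9 = 36.00 Ω.
V = V_s · R/ΣR = 5.97 × 0.6361 = 3.798 V.

V ≈ 3.80 V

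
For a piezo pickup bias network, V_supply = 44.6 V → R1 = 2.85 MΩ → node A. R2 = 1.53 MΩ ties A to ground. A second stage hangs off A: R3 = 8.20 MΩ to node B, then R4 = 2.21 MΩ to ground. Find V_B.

V_B ≈ 3.02 V

Node A sees R2 in parallel with the series input of stage 2, R3 + R4 = 10.41 MΩ.
R2 ‖ (R3+R4) = 1.334 MΩ.
First divider: V_A = V_supply · 1.334/(2.85 + 1.334) = 14.22 V.
V_B = V_A × 0.2123 = 3.019 V.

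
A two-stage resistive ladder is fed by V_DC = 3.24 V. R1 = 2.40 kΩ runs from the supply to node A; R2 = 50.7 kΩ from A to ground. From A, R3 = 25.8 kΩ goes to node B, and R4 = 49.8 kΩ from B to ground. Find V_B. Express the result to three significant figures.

Looking into the second stage from A: R3 + R4 = 75.60 kΩ appears in parallel with R2.
R2 ‖ (R3+R4) = 30.35 kΩ.
So V_A = 3.24 × 0.9267 = 3.003 V.
V_B = V_A × 0.6587 = 1.978 V.

V_B ≈ 1.98 V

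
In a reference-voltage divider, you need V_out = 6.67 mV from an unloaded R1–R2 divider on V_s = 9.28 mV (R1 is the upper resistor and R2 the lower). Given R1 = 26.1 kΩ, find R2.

R2 ≈ 66.7 kΩ

The divider ratio is R2/(R1+R2) = 6.67/9.28 = 0.7188.
R2 = R1 · 0.7188/(1 − 0.7188) = 66.70 kΩ.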